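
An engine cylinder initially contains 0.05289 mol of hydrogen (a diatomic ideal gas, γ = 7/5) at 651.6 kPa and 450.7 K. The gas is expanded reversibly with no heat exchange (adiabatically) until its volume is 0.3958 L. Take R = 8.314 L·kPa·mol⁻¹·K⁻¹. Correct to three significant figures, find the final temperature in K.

T₂ ≈ 406 K

From PV = nRT: V₁ = nRT₁/P₁ = 0.3042 L.
Adiabatic (γ = 7/5), T V^(γ−1) and P V^γ constant: T₂ = T₁·(V₁/V₂)^(γ−1) = 405.6 K; P₂ = P₁·(V₁/V₂)^γ = 450.7 kPa.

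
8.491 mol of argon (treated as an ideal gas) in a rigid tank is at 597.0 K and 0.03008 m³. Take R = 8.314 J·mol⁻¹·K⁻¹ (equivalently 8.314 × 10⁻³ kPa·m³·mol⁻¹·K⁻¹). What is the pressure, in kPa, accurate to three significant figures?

P ≈ 1.40e+03 kPa

PV = nRT ⇒ P = nRT/V = (8.491 × 8.314 × 10⁻³ × 597.0) / 0.03008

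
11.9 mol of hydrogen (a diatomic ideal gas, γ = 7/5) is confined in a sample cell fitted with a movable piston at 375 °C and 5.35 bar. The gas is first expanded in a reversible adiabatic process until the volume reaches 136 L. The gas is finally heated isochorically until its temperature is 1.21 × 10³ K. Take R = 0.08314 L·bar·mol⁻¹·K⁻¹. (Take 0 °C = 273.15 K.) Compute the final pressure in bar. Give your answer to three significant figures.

Convert: T₁ = 648.1 K.
From PV = nRT: V₁ = nRT₁/P₁ = 119.9 L.
Adiabatic (γ = 7/5), T V^(γ−1) and P V^γ constant: T₂ = T₁·(V₁/V₂)^(γ−1) = 616.2 K; P₂ = P₁·(V₁/V₂)^γ = 4.483 bar.
Isochoric, so P/T is constant: V₃ = V₂; P₃ = P₂·(T₃/T₂) = 8.802 bar.

P₃ ≈ 8.80 bar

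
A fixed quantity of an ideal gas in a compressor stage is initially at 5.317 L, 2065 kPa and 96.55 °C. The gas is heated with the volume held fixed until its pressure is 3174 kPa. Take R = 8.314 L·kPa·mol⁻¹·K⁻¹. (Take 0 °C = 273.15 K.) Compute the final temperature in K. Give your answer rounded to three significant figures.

T₂ ≈ 568 K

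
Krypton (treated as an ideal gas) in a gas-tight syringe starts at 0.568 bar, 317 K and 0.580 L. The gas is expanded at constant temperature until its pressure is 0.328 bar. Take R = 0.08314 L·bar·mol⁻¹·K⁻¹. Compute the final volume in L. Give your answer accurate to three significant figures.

V₂ ≈ 1.00 L

T constant ⇒ Boyle's law P V = const: T₂ = T₁; V₂ = V₁·(P₁/P₂) = 1.004 L.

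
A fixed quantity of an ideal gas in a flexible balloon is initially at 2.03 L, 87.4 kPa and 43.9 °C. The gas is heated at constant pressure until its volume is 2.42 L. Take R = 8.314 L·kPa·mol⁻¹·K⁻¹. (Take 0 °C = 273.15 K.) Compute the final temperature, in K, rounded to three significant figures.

T₂ ≈ 378 K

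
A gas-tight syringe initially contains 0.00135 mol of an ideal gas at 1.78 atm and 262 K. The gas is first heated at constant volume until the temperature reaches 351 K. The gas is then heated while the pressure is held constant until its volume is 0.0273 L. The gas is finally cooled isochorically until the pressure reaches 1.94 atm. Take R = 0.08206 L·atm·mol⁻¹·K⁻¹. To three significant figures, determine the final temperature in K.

From PV = nRT: V₁ = nRT₁/P₁ = 0.01631 L.
Isochoric, so P/T is constant: V₂ = V₁; P₂ = P₁·(T₂/T₁) = 2.385 atm.
P constant ⇒ V ∝ T: P₃ = P₂; T₃ = T₂·(V₃/V₂) = 587.7 K.
V constant ⇒ P ∝ T: V₄ = V₃; T₄ = T₃·(P₄/P₃) = 478.1 K.

T₄ ≈ 478 K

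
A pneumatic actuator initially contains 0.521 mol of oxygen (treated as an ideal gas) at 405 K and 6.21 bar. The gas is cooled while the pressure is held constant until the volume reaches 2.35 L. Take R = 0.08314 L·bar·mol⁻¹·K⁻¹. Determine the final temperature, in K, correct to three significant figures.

From PV = nRT: V₁ = nRT₁/P₁ = 2.825 L.
P constant ⇒ V ∝ T: P₂ = P₁; T₂ = T₁·(V₂/V₁) = 336.9 K.

T₂ ≈ 337 K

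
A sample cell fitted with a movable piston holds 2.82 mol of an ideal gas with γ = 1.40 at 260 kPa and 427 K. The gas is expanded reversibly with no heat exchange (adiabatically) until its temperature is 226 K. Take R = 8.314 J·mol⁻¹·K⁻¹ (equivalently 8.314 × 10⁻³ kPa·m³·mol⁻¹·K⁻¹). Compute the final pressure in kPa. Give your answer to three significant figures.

P₂ ≈ 28.0 kPa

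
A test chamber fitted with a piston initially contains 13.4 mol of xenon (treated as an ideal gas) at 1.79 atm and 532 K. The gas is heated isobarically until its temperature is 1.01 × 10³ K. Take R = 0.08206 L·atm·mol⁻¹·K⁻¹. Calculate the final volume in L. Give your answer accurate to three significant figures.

From PV = nRT: V₁ = nRT₁/P₁ = 326.8 L.
P constant ⇒ V ∝ T: P₂ = P₁; V₂ = V₁·(T₂/T₁) = 620.4 L.

V₂ ≈ 620 L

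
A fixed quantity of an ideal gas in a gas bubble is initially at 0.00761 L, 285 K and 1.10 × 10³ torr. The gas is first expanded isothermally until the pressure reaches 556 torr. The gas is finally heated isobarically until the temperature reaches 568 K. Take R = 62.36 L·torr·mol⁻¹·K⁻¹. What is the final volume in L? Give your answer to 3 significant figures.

T constant ⇒ Boyle's law P V = const: T₂ = T₁; V₂ = V₁·(P₁/P₂) = 0.01506 L.
Isobaric, so V/T is constant: P₃ = P₂; V₃ = V₂·(T₃/T₂) = 0.03001 L.

V₃ ≈ 0.0300 L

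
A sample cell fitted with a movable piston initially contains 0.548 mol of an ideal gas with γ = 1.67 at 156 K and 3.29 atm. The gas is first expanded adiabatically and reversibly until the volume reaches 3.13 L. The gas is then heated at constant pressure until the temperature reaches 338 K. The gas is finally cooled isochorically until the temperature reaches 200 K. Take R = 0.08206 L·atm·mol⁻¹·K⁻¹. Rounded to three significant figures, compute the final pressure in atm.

From PV = nRT: V₁ = nRT₁/P₁ = 2.132 L.
Reversible adiabatic, γ = 1.67: T₂ = T₁·(V₁/V₂)^(γ−1) = 120.6 K; P₂ = P₁·(V₁/V₂)^γ = 1.733 atm.
Isobaric, so V/T is constant: P₃ = P₂; V₃ = V₂·(T₃/T₂) = 8.771 L.
V constant ⇒ P ∝ T: V₄ = V₃; P₄ = P₃·(T₄/T₃) = 1.025 atm.

P₄ ≈ 1.03 atm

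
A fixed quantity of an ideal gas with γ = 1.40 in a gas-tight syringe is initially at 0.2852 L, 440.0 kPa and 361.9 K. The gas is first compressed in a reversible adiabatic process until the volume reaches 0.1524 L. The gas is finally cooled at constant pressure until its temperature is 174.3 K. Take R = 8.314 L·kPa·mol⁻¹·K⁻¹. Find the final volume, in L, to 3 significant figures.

Adiabatic (γ = 1.40), T V^(γ−1) and P V^γ constant: T₂ = T₁·(V₁/V₂)^(γ−1) = 465.0 K; P₂ = P₁·(V₁/V₂)^γ = 1058 kPa.
P constant ⇒ V ∝ T: P₃ = P₂; V₃ = V₂·(T₃/T₂) = 0.05713 L.

V₃ ≈ 0.0571 L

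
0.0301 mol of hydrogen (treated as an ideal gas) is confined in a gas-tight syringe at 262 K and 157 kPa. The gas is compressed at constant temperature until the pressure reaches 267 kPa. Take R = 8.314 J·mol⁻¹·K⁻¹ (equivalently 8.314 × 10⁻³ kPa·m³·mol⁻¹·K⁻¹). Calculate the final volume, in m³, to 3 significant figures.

V₂ ≈ 0.000246 m³

From PV = nRT: V₁ = nRT₁/P₁ = 0.0004176 m³.
Isothermal, so P V is constant: T₂ = T₁; V₂ = V₁·(P₁/P₂) = 0.0002456 m³.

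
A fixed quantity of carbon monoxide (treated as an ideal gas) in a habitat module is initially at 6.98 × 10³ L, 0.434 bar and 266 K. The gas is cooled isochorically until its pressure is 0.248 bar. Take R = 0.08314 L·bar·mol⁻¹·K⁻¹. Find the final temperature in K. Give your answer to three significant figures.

Isochoric, so P/T is constant: V₂ = V₁; T₂ = T₁·(P₂/P₁) = 152.0 K.

T₂ ≈ 152 K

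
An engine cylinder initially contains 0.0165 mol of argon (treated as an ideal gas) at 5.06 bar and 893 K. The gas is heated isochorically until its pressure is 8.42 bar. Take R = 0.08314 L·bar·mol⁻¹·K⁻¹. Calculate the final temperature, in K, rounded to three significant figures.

From PV = nRT: V₁ = nRT₁/P₁ = 0.2421 L.
V constant ⇒ P ∝ T: V₂ = V₁; T₂ = T₁·(P₂/P₁) = 1486 K.

T₂ ≈ 1.49e+03 K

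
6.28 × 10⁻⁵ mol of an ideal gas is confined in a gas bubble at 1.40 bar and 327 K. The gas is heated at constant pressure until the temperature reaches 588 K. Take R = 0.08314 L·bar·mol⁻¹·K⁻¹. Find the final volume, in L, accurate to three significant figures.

From PV = nRT: V₁ = nRT₁/P₁ = 0.001220 L.
Isobaric, so V/T is constant: P₂ = P₁; V₂ = V₁·(T₂/T₁) = 0.002193 L.

V₂ ≈ 0.00219 L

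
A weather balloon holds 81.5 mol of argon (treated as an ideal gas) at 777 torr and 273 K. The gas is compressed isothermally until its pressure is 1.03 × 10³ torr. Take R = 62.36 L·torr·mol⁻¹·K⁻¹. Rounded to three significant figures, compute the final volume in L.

From PV = nRT: V₁ = nRT₁/P₁ = 1786 L.
T constant ⇒ Boyle's law P V = const: T₂ = T₁; V₂ = V₁·(P₁/P₂) = 1347 L.

V₂ ≈ 1.35e+03 L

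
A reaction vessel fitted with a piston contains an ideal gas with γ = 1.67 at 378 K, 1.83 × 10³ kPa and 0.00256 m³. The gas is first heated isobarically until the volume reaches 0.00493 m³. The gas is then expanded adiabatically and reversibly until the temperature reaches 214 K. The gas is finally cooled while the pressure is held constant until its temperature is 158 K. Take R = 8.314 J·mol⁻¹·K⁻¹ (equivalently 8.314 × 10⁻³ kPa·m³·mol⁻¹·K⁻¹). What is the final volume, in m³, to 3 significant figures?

V₄ ≈ 0.0226 m³

Isobaric, so V/T is constant: P₂ = P₁; T₂ = T₁·(V₂/V₁) = 727.9 K.
Reversible adiabatic, γ = 1.67: P₃ = P₂·(T₃/T₂)^(γ/(γ−1)) = 86.54 kPa; V₃ = V₂·(T₂/T₃)^(1/(γ−1)) = 0.03065 m³.
P constant ⇒ V ∝ T: P₄ = P₃; V₄ = V₃·(T₄/T₃) = 0.02263 m³.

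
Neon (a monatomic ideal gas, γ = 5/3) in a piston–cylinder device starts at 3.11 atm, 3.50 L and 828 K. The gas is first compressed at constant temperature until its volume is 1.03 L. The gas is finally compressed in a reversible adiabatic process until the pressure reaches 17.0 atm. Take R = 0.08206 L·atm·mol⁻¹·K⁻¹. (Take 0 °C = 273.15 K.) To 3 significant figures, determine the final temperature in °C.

T₃ ≈ 728 °C

Isothermal, so P V is constant: T₂ = T₁; P₂ = P₁·(V₁/V₂) = 10.57 atm.
Reversible adiabatic, γ = 5/3: T₃ = T₂·(P₃/P₂)^((γ−1)/γ) = 1001 K; V₃ = V₂·(P₂/P₃)^(1/γ) = 0.7744 L.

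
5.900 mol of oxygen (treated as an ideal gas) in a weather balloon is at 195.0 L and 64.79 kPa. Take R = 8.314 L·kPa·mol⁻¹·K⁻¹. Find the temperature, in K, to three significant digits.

T ≈ 258 K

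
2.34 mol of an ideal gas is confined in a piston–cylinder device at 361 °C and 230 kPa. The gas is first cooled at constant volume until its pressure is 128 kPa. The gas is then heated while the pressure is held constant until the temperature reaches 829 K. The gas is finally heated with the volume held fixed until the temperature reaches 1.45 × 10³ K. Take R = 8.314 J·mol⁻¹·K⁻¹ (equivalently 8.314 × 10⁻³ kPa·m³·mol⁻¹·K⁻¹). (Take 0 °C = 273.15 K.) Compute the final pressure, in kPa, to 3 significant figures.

P₄ ≈ 224 kPa

Convert: T₁ = 634.1 K.
From PV = nRT: V₁ = nRT₁/P₁ = 0.05364 m³.
V constant ⇒ P ∝ T: V₂ = V₁; T₂ = T₁·(P₂/P₁) = 352.9 K.
Isobaric, so V/T is constant: P₃ = P₂; V₃ = V₂·(T₃/T₂) = 0.1260 m³.
V constant ⇒ P ∝ T: V₄ = V₃; P₄ = P₃·(T₄/T₃) = 223.9 kPa.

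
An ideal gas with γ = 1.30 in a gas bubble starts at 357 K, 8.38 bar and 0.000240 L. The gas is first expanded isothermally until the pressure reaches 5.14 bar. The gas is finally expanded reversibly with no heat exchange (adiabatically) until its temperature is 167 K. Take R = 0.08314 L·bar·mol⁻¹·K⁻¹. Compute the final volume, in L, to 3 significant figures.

Isothermal, so P V is constant: T₂ = T₁; V₂ = V₁·(P₁/P₂) = 0.0003913 L.
Reversible adiabatic, γ = 1.30: P₃ = P₂·(T₃/T₂)^(γ/(γ−1)) = 0.1911 bar; V₃ = V₂·(T₂/T₃)^(1/(γ−1)) = 0.004924 L.

V₃ ≈ 0.00492 L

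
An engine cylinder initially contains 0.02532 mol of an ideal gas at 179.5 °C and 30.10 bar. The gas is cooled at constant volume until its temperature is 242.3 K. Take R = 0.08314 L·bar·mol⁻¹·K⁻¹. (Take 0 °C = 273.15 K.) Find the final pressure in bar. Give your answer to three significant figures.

Convert: T₁ = 452.6 K.
From PV = nRT: V₁ = nRT₁/P₁ = 0.03166 L.
Isochoric, so P/T is constant: V₂ = V₁; P₂ = P₁·(T₂/T₁) = 16.11 bar.

P₂ ≈ 16.1 bar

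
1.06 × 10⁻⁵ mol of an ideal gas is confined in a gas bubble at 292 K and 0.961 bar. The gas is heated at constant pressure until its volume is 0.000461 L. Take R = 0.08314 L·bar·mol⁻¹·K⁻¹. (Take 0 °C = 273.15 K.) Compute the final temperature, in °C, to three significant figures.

T₂ ≈ 230 °C

From PV = nRT: V₁ = nRT₁/P₁ = 0.0002678 L.
Isobaric, so V/T is constant: P₂ = P₁; T₂ = T₁·(V₂/V₁) = 502.7 K.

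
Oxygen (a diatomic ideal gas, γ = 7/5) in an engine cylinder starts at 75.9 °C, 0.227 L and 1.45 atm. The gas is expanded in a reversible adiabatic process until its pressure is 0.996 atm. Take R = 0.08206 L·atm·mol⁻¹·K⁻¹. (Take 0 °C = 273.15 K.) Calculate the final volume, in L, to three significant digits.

Convert: T₁ = 349.0 K.
Reversible adiabatic, γ = 7/5: T₂ = T₁·(P₂/P₁)^((γ−1)/γ) = 313.5 K; V₂ = V₁·(P₁/P₂)^(1/γ) = 0.2968 L.

V₂ ≈ 0.297 L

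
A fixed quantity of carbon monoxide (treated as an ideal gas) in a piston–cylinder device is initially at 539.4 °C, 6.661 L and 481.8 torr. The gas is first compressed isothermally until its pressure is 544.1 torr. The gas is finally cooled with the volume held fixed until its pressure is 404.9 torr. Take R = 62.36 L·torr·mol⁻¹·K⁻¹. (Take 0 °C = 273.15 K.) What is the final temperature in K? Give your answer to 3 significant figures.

T₃ ≈ 605 K

Convert: T₁ = 812.5 K.
Isothermal, so P V is constant: T₂ = T₁; V₂ = V₁·(P₁/P₂) = 5.898 L.
V constant ⇒ P ∝ T: V₃ = V₂; T₃ = T₂·(P₃/P₂) = 604.7 K.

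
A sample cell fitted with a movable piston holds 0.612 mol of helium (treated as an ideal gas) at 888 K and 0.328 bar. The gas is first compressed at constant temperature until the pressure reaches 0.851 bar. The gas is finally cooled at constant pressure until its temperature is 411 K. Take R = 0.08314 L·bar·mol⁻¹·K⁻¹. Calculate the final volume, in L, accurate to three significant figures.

From PV = nRT: V₁ = nRT₁/P₁ = 137.8 L.
T constant ⇒ Boyle's law P V = const: T₂ = T₁; V₂ = V₁·(P₁/P₂) = 53.09 L.
P constant ⇒ V ∝ T: P₃ = P₂; V₃ = V₂·(T₃/T₂) = 24.57 L.

V₃ ≈ 24.6 L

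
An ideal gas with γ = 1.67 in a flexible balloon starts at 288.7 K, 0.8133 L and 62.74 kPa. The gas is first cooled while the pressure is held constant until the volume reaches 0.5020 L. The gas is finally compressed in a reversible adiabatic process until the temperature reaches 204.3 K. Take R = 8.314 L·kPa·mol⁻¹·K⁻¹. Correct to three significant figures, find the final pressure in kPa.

P constant ⇒ V ∝ T: P₂ = P₁; T₂ = T₁·(V₂/V₁) = 178.2 K.
Adiabatic (γ = 1.67), T V^(γ−1) and P V^γ constant: P₃ = P₂·(T₃/T₂)^(γ/(γ−1)) = 88.21 kPa; V₃ = V₂·(T₂/T₃)^(1/(γ−1)) = 0.4093 L.

P₃ ≈ 88.2 kPa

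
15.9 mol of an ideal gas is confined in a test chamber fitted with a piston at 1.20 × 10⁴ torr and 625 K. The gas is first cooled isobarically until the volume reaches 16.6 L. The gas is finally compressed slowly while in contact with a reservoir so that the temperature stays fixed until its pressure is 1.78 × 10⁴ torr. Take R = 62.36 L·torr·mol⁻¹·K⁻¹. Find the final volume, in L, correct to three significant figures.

V₃ ≈ 11.2 L

From PV = nRT: V₁ = nRT₁/P₁ = 51.64 L.
Isobaric, so V/T is constant: P₂ = P₁; T₂ = T₁·(V₂/V₁) = 200.9 K.
T constant ⇒ Boyle's law P V = const: T₃ = T₂; V₃ = V₂·(P₂/P₃) = 11.19 L.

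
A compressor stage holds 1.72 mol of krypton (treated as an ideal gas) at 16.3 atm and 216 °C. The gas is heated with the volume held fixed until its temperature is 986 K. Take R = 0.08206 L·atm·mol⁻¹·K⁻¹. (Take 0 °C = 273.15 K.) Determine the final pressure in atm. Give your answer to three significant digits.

Convert: T₁ = 489.1 K.
From PV = nRT: V₁ = nRT₁/P₁ = 4.236 L.
V constant ⇒ P ∝ T: V₂ = V₁; P₂ = P₁·(T₂/T₁) = 32.86 atm.

P₂ ≈ 32.9 atm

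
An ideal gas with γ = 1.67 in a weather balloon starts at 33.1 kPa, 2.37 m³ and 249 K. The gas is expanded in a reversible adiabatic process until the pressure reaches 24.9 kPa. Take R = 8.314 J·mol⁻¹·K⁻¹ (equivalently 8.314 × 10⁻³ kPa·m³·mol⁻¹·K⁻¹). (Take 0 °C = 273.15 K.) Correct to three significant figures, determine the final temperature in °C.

T₂ ≈ -51.0 °C

Adiabatic (γ = 1.67), T V^(γ−1) and P V^γ constant: T₂ = T₁·(P₂/P₁)^((γ−1)/γ) = 222.1 K; V₂ = V₁·(P₁/P₂)^(1/γ) = 2.810 m³.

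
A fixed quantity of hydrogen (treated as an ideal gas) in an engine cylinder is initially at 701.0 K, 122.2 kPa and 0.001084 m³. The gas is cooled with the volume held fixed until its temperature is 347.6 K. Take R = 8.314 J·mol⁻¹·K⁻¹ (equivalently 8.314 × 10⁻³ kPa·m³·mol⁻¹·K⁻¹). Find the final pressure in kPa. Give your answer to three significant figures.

P₂ ≈ 60.6 kPa

Isochoric, so P/T is constant: V₂ = V₁; P₂ = P₁·(T₂/T₁) = 60.59 kPa.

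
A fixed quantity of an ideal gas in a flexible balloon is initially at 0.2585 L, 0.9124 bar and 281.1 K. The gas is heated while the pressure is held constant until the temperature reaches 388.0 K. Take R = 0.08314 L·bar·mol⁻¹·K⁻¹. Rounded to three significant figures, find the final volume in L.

P constant ⇒ V ∝ T: P₂ = P₁; V₂ = V₁·(T₂/T₁) = 0.3568 L.

V₂ ≈ 0.357 L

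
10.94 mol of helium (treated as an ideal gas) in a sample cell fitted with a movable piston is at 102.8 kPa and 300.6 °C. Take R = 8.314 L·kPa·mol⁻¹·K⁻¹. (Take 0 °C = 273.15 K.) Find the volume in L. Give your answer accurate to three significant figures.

V ≈ 508 L

Convert: T = 573.75 K.
PV = nRT ⇒ V = nRT/P = (10.94 × 8.314 × 573.75) / 102.8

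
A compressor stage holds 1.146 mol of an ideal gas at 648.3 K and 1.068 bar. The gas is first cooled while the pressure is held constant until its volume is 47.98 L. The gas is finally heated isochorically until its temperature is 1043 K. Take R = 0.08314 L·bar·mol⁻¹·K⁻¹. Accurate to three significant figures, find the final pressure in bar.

From PV = nRT: V₁ = nRT₁/P₁ = 57.84 L.
Isobaric, so V/T is constant: P₂ = P₁; T₂ = T₁·(V₂/V₁) = 537.8 K.
V constant ⇒ P ∝ T: V₃ = V₂; P₃ = P₂·(T₃/T₂) = 2.071 bar.

P₃ ≈ 2.07 bar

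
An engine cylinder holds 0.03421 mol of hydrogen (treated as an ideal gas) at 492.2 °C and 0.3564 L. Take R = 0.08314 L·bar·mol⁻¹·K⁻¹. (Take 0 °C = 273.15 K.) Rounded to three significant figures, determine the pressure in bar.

Convert: T = 765.35 K.
PV = nRT ⇒ P = nRT/V = (0.03421 × 0.08314 × 765.35) / 0.3564

P ≈ 6.11 bar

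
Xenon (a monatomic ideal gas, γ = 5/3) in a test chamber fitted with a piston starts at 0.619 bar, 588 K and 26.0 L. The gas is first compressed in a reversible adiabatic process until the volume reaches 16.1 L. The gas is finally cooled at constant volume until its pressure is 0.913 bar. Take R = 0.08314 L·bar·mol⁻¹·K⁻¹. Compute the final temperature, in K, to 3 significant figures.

T₃ ≈ 537 K

Reversible adiabatic, γ = 5/3: T₂ = T₁·(V₁/V₂)^(γ−1) = 809.4 K; P₂ = P₁·(V₁/V₂)^γ = 1.376 bar.
V constant ⇒ P ∝ T: V₃ = V₂; T₃ = T₂·(P₃/P₂) = 537.0 K.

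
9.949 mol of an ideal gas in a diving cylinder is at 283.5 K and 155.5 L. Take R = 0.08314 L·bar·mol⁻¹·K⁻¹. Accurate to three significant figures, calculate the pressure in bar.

PV = nRT ⇒ P = nRT/V = (9.949 × 0.08314 × 283.5) / 155.5

P ≈ 1.51 bar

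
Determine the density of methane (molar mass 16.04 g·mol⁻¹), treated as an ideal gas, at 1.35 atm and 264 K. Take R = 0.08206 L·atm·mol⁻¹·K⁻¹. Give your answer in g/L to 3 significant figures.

ρ = PM/(RT) = (1.35 × 16.04) / (0.08206 × 264.0)

ρ ≈ 1.00 g/L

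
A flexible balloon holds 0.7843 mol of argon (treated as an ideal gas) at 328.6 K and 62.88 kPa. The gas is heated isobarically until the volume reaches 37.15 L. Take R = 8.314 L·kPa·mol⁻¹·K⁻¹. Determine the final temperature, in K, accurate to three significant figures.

From PV = nRT: V₁ = nRT₁/P₁ = 34.08 L.
P constant ⇒ V ∝ T: P₂ = P₁; T₂ = T₁·(V₂/V₁) = 358.2 K.

T₂ ≈ 358 K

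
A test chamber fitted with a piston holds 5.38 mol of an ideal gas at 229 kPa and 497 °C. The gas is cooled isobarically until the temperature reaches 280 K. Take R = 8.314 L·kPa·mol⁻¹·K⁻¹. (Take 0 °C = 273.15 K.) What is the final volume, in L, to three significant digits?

V₂ ≈ 54.7 L

Convert: T₁ = 770.1 K.
From PV = nRT: V₁ = nRT₁/P₁ = 150.4 L.
Isobaric, so V/T is constant: P₂ = P₁; V₂ = V₁·(T₂/T₁) = 54.69 L.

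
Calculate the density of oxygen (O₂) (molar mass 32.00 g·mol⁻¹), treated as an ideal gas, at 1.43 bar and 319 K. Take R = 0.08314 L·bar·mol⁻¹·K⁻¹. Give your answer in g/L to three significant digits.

ρ = PM/(RT) = (1.43 × 32.00) / (0.08314 × 319.0)

ρ ≈ 1.73 g/L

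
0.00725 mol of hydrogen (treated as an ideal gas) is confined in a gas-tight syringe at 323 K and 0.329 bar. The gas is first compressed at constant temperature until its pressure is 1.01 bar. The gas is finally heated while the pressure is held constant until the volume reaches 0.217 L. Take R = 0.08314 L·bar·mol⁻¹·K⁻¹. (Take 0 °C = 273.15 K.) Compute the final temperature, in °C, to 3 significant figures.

From PV = nRT: V₁ = nRT₁/P₁ = 0.5918 L.
Isothermal, so P V is constant: T₂ = T₁; V₂ = V₁·(P₁/P₂) = 0.1928 L.
P constant ⇒ V ∝ T: P₃ = P₂; T₃ = T₂·(V₃/V₂) = 363.6 K.

T₃ ≈ 90.5 °C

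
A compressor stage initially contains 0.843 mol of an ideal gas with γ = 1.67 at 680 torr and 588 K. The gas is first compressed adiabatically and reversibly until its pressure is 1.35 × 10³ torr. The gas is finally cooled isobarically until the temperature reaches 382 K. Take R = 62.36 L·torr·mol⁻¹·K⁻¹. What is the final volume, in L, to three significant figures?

V₃ ≈ 14.9 L

From PV = nRT: V₁ = nRT₁/P₁ = 45.46 L.
Adiabatic (γ = 1.67), T V^(γ−1) and P V^γ constant: T₂ = T₁·(P₂/P₁)^((γ−1)/γ) = 774.2 K; V₂ = V₁·(P₁/P₂)^(1/γ) = 30.15 L.
Isobaric, so V/T is constant: P₃ = P₂; V₃ = V₂·(T₃/T₂) = 14.88 L.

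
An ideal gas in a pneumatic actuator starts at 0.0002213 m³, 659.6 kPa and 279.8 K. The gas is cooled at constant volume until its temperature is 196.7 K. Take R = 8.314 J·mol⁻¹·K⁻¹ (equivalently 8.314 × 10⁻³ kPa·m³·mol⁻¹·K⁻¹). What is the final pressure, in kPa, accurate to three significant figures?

P₂ ≈ 464 kPa

V constant ⇒ P ∝ T: V₂ = V₁; P₂ = P₁·(T₂/T₁) = 463.7 kPa.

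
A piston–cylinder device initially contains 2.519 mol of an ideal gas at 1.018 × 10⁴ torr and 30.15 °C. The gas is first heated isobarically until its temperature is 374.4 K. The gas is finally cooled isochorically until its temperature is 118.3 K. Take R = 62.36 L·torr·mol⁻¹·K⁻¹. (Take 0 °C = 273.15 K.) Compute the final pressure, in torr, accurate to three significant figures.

P₃ ≈ 3.22e+03 torr

Convert: T₁ = 303.3 K.
From PV = nRT: V₁ = nRT₁/P₁ = 4.680 L.
P constant ⇒ V ∝ T: P₂ = P₁; V₂ = V₁·(T₂/T₁) = 5.777 L.
Isochoric, so P/T is constant: V₃ = V₂; P₃ = P₂·(T₃/T₂) = 3217 torr.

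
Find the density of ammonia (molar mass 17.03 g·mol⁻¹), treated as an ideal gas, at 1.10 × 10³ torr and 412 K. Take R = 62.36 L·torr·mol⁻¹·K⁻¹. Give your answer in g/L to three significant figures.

ρ ≈ 0.729 g/L

ρ = PM/(RT) = (1.10e+03 × 17.03) / (62.36 × 412.0)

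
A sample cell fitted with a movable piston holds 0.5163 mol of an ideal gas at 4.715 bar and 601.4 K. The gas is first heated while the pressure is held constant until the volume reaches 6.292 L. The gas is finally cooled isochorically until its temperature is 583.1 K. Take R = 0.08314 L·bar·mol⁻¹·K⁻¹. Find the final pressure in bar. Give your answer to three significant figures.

P₃ ≈ 3.98 bar

From PV = nRT: V₁ = nRT₁/P₁ = 5.475 L.
Isobaric, so V/T is constant: P₂ = P₁; T₂ = T₁·(V₂/V₁) = 691.1 K.
Isochoric, so P/T is constant: V₃ = V₂; P₃ = P₂·(T₃/T₂) = 3.978 bar.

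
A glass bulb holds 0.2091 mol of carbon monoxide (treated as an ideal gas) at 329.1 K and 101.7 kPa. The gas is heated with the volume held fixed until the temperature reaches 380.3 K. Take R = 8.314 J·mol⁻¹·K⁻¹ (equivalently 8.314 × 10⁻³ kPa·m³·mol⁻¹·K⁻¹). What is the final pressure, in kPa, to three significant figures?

P₂ ≈ 118 kPa

From PV = nRT: V₁ = nRT₁/P₁ = 0.005626 m³.
V constant ⇒ P ∝ T: V₂ = V₁; P₂ = P₁·(T₂/T₁) = 117.5 kPa.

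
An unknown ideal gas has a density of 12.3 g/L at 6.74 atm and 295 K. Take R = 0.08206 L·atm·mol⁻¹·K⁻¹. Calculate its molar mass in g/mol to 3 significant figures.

M ≈ 44.2 g/mol

ρ = PM/(RT) ⇒ M = ρRT/P = (12.3 × 0.08206 × 295.0) / 6.74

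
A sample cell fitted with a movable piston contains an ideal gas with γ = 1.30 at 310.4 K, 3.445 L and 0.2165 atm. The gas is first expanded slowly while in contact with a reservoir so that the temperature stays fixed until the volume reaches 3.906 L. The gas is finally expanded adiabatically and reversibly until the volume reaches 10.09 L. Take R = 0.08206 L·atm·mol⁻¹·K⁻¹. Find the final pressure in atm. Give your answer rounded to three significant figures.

P₃ ≈ 0.0556 atm

T constant ⇒ Boyle's law P V = const: T₂ = T₁; P₂ = P₁·(V₁/V₂) = 0.1909 atm.
Reversible adiabatic, γ = 1.30: T₃ = T₂·(V₂/V₃)^(γ−1) = 233.5 K; P₃ = P₂·(V₂/V₃)^γ = 0.05560 atm.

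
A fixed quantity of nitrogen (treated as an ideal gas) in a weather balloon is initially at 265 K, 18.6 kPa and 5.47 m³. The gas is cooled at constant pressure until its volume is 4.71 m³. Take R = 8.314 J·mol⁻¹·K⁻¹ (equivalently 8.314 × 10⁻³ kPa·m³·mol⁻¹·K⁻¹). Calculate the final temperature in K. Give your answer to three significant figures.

P constant ⇒ V ∝ T: P₂ = P₁; T₂ = T₁·(V₂/V₁) = 228.2 K.

T₂ ≈ 228 K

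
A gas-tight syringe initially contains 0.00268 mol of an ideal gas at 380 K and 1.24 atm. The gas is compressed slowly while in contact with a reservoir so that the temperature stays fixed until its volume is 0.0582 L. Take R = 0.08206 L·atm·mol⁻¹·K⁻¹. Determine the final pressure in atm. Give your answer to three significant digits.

P₂ ≈ 1.44 atm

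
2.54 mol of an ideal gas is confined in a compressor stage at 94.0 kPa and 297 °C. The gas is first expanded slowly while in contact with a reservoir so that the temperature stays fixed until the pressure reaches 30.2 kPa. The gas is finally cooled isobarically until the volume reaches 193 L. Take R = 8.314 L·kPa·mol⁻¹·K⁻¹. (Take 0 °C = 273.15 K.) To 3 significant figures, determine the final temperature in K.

T₃ ≈ 276 K

Convert: T₁ = 570.1 K.
From PV = nRT: V₁ = nRT₁/P₁ = 128.1 L.
Isothermal, so P V is constant: T₂ = T₁; V₂ = V₁·(P₁/P₂) = 398.7 L.
P constant ⇒ V ∝ T: P₃ = P₂; T₃ = T₂·(V₃/V₂) = 276.0 K.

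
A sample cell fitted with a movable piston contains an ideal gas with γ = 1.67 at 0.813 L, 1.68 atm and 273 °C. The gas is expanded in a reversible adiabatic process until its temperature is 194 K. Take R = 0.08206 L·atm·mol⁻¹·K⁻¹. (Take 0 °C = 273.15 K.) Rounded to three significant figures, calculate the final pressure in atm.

P₂ ≈ 0.127 atm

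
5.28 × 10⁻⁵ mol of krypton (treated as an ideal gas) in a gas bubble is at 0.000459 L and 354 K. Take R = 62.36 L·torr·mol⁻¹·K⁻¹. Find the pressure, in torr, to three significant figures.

P ≈ 2.54e+03 torr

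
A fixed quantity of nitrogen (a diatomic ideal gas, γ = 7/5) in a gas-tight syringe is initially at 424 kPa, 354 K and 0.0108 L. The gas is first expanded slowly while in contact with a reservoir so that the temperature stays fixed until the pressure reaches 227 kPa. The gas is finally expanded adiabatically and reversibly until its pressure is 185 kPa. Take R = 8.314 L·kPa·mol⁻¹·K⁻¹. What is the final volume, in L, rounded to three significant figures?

V₃ ≈ 0.0233 L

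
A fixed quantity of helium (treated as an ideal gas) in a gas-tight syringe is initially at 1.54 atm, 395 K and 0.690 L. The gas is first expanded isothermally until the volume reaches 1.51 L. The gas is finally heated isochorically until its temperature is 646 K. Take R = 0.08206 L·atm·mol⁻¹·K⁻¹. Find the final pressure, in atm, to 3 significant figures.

P₃ ≈ 1.15 atm

Isothermal, so P V is constant: T₂ = T₁; P₂ = P₁·(V₁/V₂) = 0.7037 atm.
Isochoric, so P/T is constant: V₃ = V₂; P₃ = P₂·(T₃/T₂) = 1.151 atm.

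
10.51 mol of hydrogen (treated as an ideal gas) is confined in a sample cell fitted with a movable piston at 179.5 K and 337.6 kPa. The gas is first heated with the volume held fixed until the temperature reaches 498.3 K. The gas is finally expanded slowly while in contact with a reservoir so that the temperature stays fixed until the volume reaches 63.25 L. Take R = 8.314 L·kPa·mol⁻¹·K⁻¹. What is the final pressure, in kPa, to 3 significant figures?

P₃ ≈ 688 kPa

From PV = nRT: V₁ = nRT₁/P₁ = 46.46 L.
V constant ⇒ P ∝ T: V₂ = V₁; P₂ = P₁·(T₂/T₁) = 937.2 kPa.
Isothermal, so P V is constant: T₃ = T₂; P₃ = P₂·(V₂/V₃) = 688.4 kPa.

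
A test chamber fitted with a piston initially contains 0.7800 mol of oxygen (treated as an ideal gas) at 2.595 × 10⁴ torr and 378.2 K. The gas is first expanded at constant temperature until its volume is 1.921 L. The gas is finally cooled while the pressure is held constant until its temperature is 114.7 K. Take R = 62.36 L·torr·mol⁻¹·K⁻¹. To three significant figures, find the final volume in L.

V₃ ≈ 0.583 L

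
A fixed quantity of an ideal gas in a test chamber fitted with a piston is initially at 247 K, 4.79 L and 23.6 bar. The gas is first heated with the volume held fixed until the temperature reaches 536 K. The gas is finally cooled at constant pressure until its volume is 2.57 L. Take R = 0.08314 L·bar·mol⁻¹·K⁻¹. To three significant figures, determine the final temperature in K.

V constant ⇒ P ∝ T: V₂ = V₁; P₂ = P₁·(T₂/T₁) = 51.21 bar.
Isobaric, so V/T is constant: P₃ = P₂; T₃ = T₂·(V₃/V₂) = 287.6 K.

T₃ ≈ 288 K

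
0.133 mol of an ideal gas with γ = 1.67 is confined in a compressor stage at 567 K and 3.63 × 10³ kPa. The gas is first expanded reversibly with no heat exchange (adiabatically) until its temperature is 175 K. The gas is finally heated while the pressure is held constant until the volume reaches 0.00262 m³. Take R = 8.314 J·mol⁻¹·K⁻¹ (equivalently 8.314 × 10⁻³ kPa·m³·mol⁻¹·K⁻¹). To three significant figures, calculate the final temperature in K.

From PV = nRT: V₁ = nRT₁/P₁ = 0.0001727 m³.
Reversible adiabatic, γ = 1.67: P₂ = P₁·(T₂/T₁)^(γ/(γ−1)) = 193.8 kPa; V₂ = V₁·(T₁/T₂)^(1/(γ−1)) = 0.0009985 m³.
P constant ⇒ V ∝ T: P₃ = P₂; T₃ = T₂·(V₃/V₂) = 459.2 K.

T₃ ≈ 459 K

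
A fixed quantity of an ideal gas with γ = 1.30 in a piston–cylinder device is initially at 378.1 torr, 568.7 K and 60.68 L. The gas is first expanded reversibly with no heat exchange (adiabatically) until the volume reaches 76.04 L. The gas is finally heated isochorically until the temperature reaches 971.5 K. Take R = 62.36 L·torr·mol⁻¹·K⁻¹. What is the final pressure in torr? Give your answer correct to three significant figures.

Reversible adiabatic, γ = 1.30: T₂ = T₁·(V₁/V₂)^(γ−1) = 531.5 K; P₂ = P₁·(V₁/V₂)^γ = 282.0 torr.
V constant ⇒ P ∝ T: V₃ = V₂; P₃ = P₂·(T₃/T₂) = 515.4 torr.

P₃ ≈ 515 torr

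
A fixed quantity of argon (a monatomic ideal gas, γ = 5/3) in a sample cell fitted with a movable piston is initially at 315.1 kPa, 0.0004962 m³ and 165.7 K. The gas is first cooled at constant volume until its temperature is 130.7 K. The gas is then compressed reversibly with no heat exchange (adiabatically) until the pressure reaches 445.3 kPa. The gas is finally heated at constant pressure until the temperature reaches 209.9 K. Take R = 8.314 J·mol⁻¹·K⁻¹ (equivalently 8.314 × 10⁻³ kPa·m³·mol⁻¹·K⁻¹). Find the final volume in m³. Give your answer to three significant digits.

V constant ⇒ P ∝ T: V₂ = V₁; P₂ = P₁·(T₂/T₁) = 248.5 kPa.
Adiabatic (γ = 5/3), T V^(γ−1) and P V^γ constant: T₃ = T₂·(P₃/P₂)^((γ−1)/γ) = 165.0 K; V₃ = V₂·(P₂/P₃)^(1/γ) = 0.0003497 m³.
Isobaric, so V/T is constant: P₄ = P₃; V₄ = V₃·(T₄/T₃) = 0.0004448 m³.

V₄ ≈ 0.000445 m³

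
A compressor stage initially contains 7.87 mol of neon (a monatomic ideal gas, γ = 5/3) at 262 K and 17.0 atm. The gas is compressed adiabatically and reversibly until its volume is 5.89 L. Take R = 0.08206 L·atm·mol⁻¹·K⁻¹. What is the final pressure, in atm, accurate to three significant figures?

P₂ ≈ 40.8 atm

From PV = nRT: V₁ = nRT₁/P₁ = 9.953 L.
Reversible adiabatic, γ = 5/3: T₂ = T₁·(V₁/V₂)^(γ−1) = 371.7 K; P₂ = P₁·(V₁/V₂)^γ = 40.76 atm.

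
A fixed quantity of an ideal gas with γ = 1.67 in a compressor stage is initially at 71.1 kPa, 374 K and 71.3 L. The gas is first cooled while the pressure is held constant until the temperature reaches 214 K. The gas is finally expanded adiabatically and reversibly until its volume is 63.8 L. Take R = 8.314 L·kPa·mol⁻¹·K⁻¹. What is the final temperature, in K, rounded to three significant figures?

Isobaric, so V/T is constant: P₂ = P₁; V₂ = V₁·(T₂/T₁) = 40.80 L.
Reversible adiabatic, γ = 1.67: T₃ = T₂·(V₂/V₃)^(γ−1) = 158.6 K; P₃ = P₂·(V₂/V₃)^γ = 33.70 kPa.

T₃ ≈ 159 K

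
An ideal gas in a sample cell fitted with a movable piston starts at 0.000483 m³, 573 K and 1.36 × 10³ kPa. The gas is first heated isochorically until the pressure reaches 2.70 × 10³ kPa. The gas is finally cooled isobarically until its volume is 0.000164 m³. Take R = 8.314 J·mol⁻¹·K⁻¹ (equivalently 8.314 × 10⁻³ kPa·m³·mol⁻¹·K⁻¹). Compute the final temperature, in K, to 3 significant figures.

Isochoric, so P/T is constant: V₂ = V₁; T₂ = T₁·(P₂/P₁) = 1138 K.
P constant ⇒ V ∝ T: P₃ = P₂; T₃ = T₂·(V₃/V₂) = 386.3 K.

T₃ ≈ 386 K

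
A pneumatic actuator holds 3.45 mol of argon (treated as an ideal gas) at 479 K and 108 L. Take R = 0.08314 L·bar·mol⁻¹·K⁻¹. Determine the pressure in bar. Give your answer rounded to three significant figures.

P ≈ 1.27 bar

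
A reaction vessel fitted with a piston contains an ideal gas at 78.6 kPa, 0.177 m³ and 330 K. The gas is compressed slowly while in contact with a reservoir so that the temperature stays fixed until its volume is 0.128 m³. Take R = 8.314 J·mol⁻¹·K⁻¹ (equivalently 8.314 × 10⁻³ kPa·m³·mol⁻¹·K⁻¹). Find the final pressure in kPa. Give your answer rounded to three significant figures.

Isothermal, so P V is constant: T₂ = T₁; P₂ = P₁·(V₁/V₂) = 108.7 kPa.

P₂ ≈ 109 kPa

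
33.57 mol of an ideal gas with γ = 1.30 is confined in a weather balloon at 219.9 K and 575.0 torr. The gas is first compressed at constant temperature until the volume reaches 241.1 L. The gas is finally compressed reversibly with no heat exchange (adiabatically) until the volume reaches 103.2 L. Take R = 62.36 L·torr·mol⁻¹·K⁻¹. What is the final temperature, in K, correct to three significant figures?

From PV = nRT: V₁ = nRT₁/P₁ = 800.6 L.
Isothermal, so P V is constant: T₂ = T₁; P₂ = P₁·(V₁/V₂) = 1909 torr.
Adiabatic (γ = 1.30), T V^(γ−1) and P V^γ constant: T₃ = T₂·(V₂/V₃)^(γ−1) = 283.6 K; P₃ = P₂·(V₂/V₃)^γ = 5754 torr.

T₃ ≈ 284 K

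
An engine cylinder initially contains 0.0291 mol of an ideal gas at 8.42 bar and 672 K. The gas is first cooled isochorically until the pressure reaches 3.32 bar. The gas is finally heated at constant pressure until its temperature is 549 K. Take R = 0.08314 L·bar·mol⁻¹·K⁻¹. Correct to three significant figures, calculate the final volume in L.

From PV = nRT: V₁ = nRT₁/P₁ = 0.1931 L.
Isochoric, so P/T is constant: V₂ = V₁; T₂ = T₁·(P₂/P₁) = 265.0 K.
Isobaric, so V/T is constant: P₃ = P₂; V₃ = V₂·(T₃/T₂) = 0.4001 L.

V₃ ≈ 0.400 L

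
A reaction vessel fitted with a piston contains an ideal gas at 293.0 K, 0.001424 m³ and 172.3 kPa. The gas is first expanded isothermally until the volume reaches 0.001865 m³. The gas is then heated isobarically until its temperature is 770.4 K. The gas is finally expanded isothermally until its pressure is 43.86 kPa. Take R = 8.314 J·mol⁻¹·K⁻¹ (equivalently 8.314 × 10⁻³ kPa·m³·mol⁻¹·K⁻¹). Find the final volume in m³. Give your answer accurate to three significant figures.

V₄ ≈ 0.0147 m³

T constant ⇒ Boyle's law P V = const: T₂ = T₁; P₂ = P₁·(V₁/V₂) = 131.6 kPa.
P constant ⇒ V ∝ T: P₃ = P₂; V₃ = V₂·(T₃/T₂) = 0.004904 m³.
Isothermal, so P V is constant: T₄ = T₃; V₄ = V₃·(P₃/P₄) = 0.01471 m³.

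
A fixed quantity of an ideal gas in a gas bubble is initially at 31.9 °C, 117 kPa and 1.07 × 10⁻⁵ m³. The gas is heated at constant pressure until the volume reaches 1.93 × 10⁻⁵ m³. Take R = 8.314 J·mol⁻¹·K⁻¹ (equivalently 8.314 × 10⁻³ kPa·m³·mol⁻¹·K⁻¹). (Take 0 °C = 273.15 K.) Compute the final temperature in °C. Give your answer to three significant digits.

T₂ ≈ 277 °C

Convert: T₁ = 305.0 K.
Isobaric, so V/T is constant: P₂ = P₁; T₂ = T₁·(V₂/V₁) = 550.2 K.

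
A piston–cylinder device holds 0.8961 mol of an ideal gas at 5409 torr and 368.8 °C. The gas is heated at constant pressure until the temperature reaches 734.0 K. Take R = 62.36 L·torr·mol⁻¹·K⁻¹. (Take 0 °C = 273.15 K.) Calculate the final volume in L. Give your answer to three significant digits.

Convert: T₁ = 642.0 K.
From PV = nRT: V₁ = nRT₁/P₁ = 6.632 L.
Isobaric, so V/T is constant: P₂ = P₁; V₂ = V₁·(T₂/T₁) = 7.583 L.

V₂ ≈ 7.58 L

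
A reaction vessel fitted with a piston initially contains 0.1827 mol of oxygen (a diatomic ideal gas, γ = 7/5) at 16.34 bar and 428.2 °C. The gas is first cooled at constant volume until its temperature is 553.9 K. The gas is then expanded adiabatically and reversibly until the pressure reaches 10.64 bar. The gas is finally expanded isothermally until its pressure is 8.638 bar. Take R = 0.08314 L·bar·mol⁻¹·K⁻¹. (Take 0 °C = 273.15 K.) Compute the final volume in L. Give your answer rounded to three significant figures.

Convert: T₁ = 701.3 K.
From PV = nRT: V₁ = nRT₁/P₁ = 0.6520 L.
Isochoric, so P/T is constant: V₂ = V₁; P₂ = P₁·(T₂/T₁) = 12.90 bar.
Reversible adiabatic, γ = 7/5: T₃ = T₂·(P₃/P₂)^((γ−1)/γ) = 524.2 K; V₃ = V₂·(P₂/P₃)^(1/γ) = 0.7483 L.
T constant ⇒ Boyle's law P V = const: T₄ = T₃; V₄ = V₃·(P₃/P₄) = 0.9218 L.

V₄ ≈ 0.922 L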